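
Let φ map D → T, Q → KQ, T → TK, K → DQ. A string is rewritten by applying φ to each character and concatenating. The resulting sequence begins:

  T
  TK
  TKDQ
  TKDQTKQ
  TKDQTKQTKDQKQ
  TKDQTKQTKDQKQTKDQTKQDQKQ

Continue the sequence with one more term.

Rewriting the 24 symbols of TKDQTKQTKDQKQTKDQTKQDQKQ one by one yields TK DQ T KQ TK DQ KQ TK DQ T KQ DQ KQ TK DQ T KQ TK DQ KQ T KQ DQ KQ; concatenated:

TKDQTKQTKDQKQTKDQTKQDQKQTKDQTKQTKDQKQTKQDQKQ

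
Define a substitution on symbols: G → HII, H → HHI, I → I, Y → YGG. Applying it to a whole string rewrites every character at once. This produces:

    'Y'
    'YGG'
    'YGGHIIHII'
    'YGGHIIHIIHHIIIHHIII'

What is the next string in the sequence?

YGGHIIHIIHHIIIHHIIIHHIHHIIIIHHIHHIIII

Applying the rule to each of the 19 symbols of YGGHIIHIIHHIIIHHIII gives the pieces YGG HII HII HHI I I HHI I I HHI HHI I I I HHI HHI I I I, which concatenate to the answer.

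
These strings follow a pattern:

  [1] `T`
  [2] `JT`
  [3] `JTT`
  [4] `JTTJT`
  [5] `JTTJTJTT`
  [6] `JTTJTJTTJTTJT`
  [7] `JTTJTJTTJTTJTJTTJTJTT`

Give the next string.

JTTJTJTTJTTJTJTTJTJTTJTTJTJTTJTTJT

This is a Fibonacci-style word recurrence s(k) = s(k−1)·s(k−2): e.g. JT·T = JTT.
The next term joins JTTJTJTTJTTJTJTTJTJTT and JTTJTJTTJTTJT.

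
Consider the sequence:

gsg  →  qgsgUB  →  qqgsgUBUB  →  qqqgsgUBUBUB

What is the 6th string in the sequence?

qqqqqgsgUBUBUBUBUB

Each term wraps the previous one in q on the left and UB on the right.
From qqqgsgUBUBUB, 2 further steps: qqqgsgUBUBUB → qqqqgsgUBUBUBUB → (answer).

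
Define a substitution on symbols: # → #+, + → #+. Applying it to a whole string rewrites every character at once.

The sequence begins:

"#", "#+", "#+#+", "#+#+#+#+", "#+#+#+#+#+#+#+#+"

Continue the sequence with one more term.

Applying the rule to each of the 16 symbols of #+#+#+#+#+#+#+#+ gives the pieces #+ #+ #+ #+ #+ #+ #+ #+ #+ #+ #+ #+ #+ #+ #+ #+, which concatenate to the answer.

#+#+#+#+#+#+#+#+#+#+#+#+#+#+#+#+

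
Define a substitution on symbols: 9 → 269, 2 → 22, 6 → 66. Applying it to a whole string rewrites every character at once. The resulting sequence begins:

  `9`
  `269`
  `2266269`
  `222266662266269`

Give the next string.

Applying the rule to each of the 15 symbols of 222266662266269 gives the pieces 22 22 22 22 66 66 66 66 22 22 66 66 22 66 269, which concatenate to the answer.

2222222266666666222266662266269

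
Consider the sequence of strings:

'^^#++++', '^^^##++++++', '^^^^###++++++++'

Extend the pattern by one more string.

^^^^^####++++++++++

The n-th term is n ^'s then n-1 #'s then 2n +'s, where the shown terms are n = 2, 3, 4.
Setting n = 5 gives 5, 4, 10 characters in each block.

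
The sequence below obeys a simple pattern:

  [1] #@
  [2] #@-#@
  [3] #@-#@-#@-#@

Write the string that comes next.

#@-#@-#@-#@-#@-#@-#@-#@

Each string is two copies of the previous one joined by '-'.
So the next term is two copies of #@-#@-#@-#@ with '-' between the halves.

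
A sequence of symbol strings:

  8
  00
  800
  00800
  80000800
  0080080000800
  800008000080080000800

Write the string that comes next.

Each term (from the third on) is the two preceding terms concatenated in order: term 3 = 8·00 = 800.
The next term joins 0080080000800 and 800008000080080000800.

0080080000800800008000080080000800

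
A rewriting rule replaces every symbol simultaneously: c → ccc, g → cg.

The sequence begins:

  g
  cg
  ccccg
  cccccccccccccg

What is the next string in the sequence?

ccccccccccccccccccccccccccccccccccccccccg

Replace each of the 14 characters of cccccccccccccg in place — ccc ccc ccc ccc ccc ccc ccc ccc ccc ccc ccc ccc ccc cg — and concatenate.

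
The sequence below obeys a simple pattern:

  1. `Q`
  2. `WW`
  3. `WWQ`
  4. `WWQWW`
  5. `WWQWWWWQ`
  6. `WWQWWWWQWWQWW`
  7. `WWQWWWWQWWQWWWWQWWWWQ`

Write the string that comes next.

Each term (from the third on) is the previous term followed by the one before it: term 3 = WW·Q = WWQ.
The next term joins WWQWWWWQWWQWWWWQWWWWQ and WWQWWWWQWWQWW.

WWQWWWWQWWQWWWWQWWWWQWWQWWWWQWWQWW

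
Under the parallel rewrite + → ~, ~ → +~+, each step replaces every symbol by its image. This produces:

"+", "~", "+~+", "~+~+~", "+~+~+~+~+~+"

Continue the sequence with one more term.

Rewriting each symbol of +~+~+~+~+~+: +→~, ~→+~+, +→~, ~→+~+, +→~, ~→+~+, +→~, ~→+~+, +→~, ~→+~+, +→~, which concatenates to ~ +~+ ~ +~+ ~ +~+ ~ +~+ ~ +~+ ~.

~+~+~+~+~+~+~+~+~+~+~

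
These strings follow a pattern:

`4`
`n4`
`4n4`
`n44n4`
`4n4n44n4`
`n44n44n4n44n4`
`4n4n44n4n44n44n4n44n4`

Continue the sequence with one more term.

From term 3 onward, concatenate the second-to-last term with the last: 4·n4 = 4n4, n4·4n4 = n44n4, …
So term 8 is n44n44n4n44n4·4n4n44n4n44n44n4n44n4.

n44n44n4n44n44n4n44n4n44n44n4n44n4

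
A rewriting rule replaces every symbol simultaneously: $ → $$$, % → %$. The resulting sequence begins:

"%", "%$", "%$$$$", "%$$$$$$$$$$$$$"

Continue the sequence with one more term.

Rewriting the 14 symbols of %$$$$$$$$$$$$$ one by one yields %$ $$$ $$$ $$$ $$$ $$$ $$$ $$$ $$$ $$$ $$$ $$$ $$$ $$$; concatenated:

%$$$$$$$$$$$$$$$$$$$$$$$$$$$$$$$$$$$$$$$$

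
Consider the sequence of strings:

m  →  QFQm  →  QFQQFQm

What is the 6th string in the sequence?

QFQQFQQFQQFQQFQm

The strings grow by a fixed prefix QFQ each time.
From QFQQFQm, 3 further steps: QFQQFQm → QFQQFQQFQm → QFQQFQQFQQFQm → (answer).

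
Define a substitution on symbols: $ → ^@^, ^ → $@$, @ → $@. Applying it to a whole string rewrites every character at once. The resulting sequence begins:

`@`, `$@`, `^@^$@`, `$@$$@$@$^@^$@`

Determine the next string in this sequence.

Rewriting the 13 symbols of $@$$@$@$^@^$@ one by one yields ^@^ $@ ^@^ ^@^ $@ ^@^ $@ ^@^ $@$ $@ $@$ ^@^ $@; concatenated:

^@^$@^@^^@^$@^@^$@^@^$@$$@$@$^@^$@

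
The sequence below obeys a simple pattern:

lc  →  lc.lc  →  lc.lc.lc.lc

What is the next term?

lc.lc.lc.lc.lc.lc.lc.lc

s(k+1) = s(k)·.·s(k) — each term doubles the last with '.' between the halves.
One more doubling of lc.lc.lc.lc gives the answer.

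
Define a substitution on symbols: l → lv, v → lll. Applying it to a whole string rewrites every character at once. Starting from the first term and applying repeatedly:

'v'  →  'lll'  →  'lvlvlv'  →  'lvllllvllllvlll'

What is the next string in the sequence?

lvllllvlvlvlvllllvlvlvlvllllvlvlv

φ(lvllllvllllvlll) expands symbol-by-symbol to lv lll lv lv lv lv lll lv lv lv lv lll lv lv lv; joining the 15 pieces gives the next term.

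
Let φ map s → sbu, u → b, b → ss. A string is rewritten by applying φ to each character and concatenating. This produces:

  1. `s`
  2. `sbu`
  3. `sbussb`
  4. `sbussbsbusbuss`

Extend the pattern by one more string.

φ(sbussbsbusbuss) expands symbol-by-symbol to sbu ss b sbu sbu ss sbu ss b sbu ss b sbu sbu; joining the 14 pieces gives the next term.

sbussbsbusbusssbussbsbussbsbusbu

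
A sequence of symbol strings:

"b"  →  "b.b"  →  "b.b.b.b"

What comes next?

Every step duplicates the string with '.' between the halves.
One more doubling of b.b.b.b gives the answer.

b.b.b.b.b.b.b.b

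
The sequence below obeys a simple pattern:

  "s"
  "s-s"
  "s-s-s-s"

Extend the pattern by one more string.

s-s-s-s-s-s-s-s

Every step duplicates the string with '-' between the halves.
So the next term is two copies of s-s-s-s with '-' between the halves.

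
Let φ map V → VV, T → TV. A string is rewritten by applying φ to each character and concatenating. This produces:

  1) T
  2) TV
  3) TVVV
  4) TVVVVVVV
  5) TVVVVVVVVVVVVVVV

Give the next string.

Replace each of the 16 characters of TVVVVVVVVVVVVVVV in place — TV VV VV VV VV VV VV VV VV VV VV VV VV VV VV VV — and concatenate.

TVVVVVVVVVVVVVVVVVVVVVVVVVVVVVVV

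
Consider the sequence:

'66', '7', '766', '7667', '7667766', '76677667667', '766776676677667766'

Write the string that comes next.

76677667667766776676677667667

Each term (from the third on) is the previous term followed by the one before it: term 3 = 7·66 = 766.
So term 8 is 766776676677667766·76677667667.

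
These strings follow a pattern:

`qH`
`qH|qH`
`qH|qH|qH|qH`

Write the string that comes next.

qH|qH|qH|qH|qH|qH|qH|qH

Every step duplicates the string with '|' between the halves.
One more doubling of qH|qH|qH|qH gives the answer.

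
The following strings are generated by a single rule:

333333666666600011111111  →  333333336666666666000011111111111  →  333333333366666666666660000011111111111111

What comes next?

The n-th term is 2n+2 3's then 3n+1 6's then n+1 0's then 3n+2 1's, where the shown terms are n = 2, 3, 4.
At n = 5 the blocks have lengths 12, 16, 6, 17.

333333333333666666666666666600000011111111111111111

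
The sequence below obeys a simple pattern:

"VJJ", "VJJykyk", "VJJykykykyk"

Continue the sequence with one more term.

VJJykykykykykyk

Every step adds ykyk to the end: s(k+1) = s(k)·ykyk.
One more step from VJJykykykyk gives the answer.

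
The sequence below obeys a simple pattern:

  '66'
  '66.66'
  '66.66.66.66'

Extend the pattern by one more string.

66.66.66.66.66.66.66.66

s(k+1) = s(k)·.·s(k) — each term doubles the last with '.' between the halves.
So the next term is two copies of 66.66.66.66 with '.' between the halves.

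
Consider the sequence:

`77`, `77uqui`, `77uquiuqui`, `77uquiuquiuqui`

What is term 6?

The strings grow by a fixed suffix uqui each time.
From 77uquiuquiuqui, 2 further steps: 77uquiuquiuqui → 77uquiuquiuquiuqui → (answer).

77uquiuquiuquiuquiuqui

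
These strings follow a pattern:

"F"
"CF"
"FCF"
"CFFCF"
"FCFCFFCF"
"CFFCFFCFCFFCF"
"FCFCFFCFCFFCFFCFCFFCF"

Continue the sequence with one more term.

This is a Fibonacci-style word recurrence s(k) = s(k−2)·s(k−1): e.g. F·CF = FCF.
So term 8 is CFFCFFCFCFFCF·FCFCFFCFCFFCFFCFCFFCF.

CFFCFFCFCFFCFFCFCFFCFCFFCFFCFCFFCF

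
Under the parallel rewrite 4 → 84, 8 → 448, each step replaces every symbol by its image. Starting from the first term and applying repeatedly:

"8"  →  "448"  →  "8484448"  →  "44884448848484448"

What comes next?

Replace each of the 17 characters of 44884448848484448 in place — 84 84 448 448 84 84 84 448 448 84 448 84 448 84 84 84 448 — and concatenate.

84844484488484844484488444884448848484448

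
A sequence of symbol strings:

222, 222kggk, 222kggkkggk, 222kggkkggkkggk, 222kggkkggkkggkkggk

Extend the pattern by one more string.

The strings grow by a fixed suffix kggk each time.
One more step from 222kggkkggkkggkkggk gives the answer.

222kggkkggkkggkkggkkggk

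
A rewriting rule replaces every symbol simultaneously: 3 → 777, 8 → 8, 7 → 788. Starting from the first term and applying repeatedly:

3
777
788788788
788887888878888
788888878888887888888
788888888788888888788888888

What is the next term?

Rewriting the 27 symbols of 788888888788888888788888888 one by one yields 788 8 8 8 8 8 8 8 8 788 8 8 8 8 8 8 8 8 788 8 8 8 8 8 8 8 8; concatenated:

788888888887888888888878888888888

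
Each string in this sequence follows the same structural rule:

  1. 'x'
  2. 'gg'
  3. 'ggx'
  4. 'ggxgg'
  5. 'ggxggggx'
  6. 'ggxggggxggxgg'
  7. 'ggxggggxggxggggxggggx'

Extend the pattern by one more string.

ggxggggxggxggggxggggxggxggggxggxgg

Each term (from the third on) is the previous term followed by the one before it: term 3 = gg·x = ggx.
Continuing: ggxggggxggxggggxggggx · ggxggggxggxgg gives term 8.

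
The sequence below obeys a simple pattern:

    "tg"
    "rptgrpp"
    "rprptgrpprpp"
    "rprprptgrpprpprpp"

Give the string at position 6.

rprprprprptgrpprpprpprpprpp

s(k+1) = rp·s(k)·rpp, so each term gains rp as a prefix and rpp as a suffix.
From rprprptgrpprpprpp, 2 further steps: rprprptgrpprpprpp → rprprprptgrpprpprpprpp → (answer).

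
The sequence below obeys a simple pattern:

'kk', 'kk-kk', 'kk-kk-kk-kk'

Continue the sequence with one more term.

Every step duplicates the string with '-' between the halves.
So the next term is two copies of kk-kk-kk-kk with '-' between the halves.

kk-kk-kk-kk-kk-kk-kk-kk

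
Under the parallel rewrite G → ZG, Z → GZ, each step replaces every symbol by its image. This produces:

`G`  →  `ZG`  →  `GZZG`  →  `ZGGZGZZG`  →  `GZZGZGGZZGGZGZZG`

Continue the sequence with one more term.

Rewriting the 16 symbols of GZZGZGGZZGGZGZZG one by one yields ZG GZ GZ ZG GZ ZG ZG GZ GZ ZG ZG GZ ZG GZ GZ ZG; concatenated:

ZGGZGZZGGZZGZGGZGZZGZGGZZGGZGZZG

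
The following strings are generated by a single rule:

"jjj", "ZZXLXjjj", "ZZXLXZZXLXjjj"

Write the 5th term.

ZZXLXZZXLXZZXLXZZXLXjjj

Every step adds ZZXLX at the front: s(k+1) = ZZXLX·s(k).
From ZZXLXZZXLXjjj, 2 further steps: ZZXLXZZXLXjjj → ZZXLXZZXLXZZXLXjjj → (answer).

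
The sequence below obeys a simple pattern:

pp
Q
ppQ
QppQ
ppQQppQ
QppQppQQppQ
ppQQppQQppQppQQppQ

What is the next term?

This is a Fibonacci-style word recurrence s(k) = s(k−2)·s(k−1): e.g. pp·Q = ppQ.
So term 8 is QppQppQQppQ·ppQQppQQppQppQQppQ.

QppQppQQppQppQQppQQppQppQQppQ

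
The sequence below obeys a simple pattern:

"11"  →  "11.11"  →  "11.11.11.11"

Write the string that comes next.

11.11.11.11.11.11.11.11

Every step duplicates the string with '.' between the halves.
One more doubling of 11.11.11.11 gives the answer.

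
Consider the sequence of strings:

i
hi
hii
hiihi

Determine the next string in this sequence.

hiihihii

Each term (from the third on) is the previous term followed by the one before it: term 3 = hi·i = hii.
So term 5 is hiihi·hii.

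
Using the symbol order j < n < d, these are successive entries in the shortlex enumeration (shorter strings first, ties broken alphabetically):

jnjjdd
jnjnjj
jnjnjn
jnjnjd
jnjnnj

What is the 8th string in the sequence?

jnjndj

Continuing the enumeration 3 steps past jnjnnj: jnjnnj → jnjnnn → jnjnnd → (answer).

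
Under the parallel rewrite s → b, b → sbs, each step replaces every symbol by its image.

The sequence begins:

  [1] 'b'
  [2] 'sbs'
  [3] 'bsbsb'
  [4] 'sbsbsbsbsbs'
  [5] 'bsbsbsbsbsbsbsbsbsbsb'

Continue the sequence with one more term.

Rewriting the 21 symbols of bsbsbsbsbsbsbsbsbsbsb one by one yields sbs b sbs b sbs b sbs b sbs b sbs b sbs b sbs b sbs b sbs b sbs; concatenated:

sbsbsbsbsbsbsbsbsbsbsbsbsbsbsbsbsbsbsbsbsbs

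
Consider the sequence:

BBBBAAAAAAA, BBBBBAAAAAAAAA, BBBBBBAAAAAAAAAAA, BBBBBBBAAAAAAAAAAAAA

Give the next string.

Each string has the form B^{n+1} A^{2n+1}, where the shown terms are n = 3, 4, 5, 6.
At n = 7 the blocks have lengths 8, 15.

BBBBBBBBAAAAAAAAAAAAAAA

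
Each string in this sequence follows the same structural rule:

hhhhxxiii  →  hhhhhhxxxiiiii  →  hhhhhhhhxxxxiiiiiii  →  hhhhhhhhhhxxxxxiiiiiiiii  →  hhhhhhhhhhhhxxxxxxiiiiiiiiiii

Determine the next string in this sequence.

hhhhhhhhhhhhhhxxxxxxxiiiiiiiiiiiii

The n-th term is 2n h's then n x's then 2n-1 i's, where the shown terms are n = 2, 3, 4, 5, 6.
At n = 7 the blocks have lengths 14, 7, 13.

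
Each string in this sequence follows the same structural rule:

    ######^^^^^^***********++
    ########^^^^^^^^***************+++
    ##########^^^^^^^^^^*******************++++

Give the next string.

Term n consists of 2n+2 #'s, followed by 2n+2 ^'s, followed by 4n+3 *'s, followed by n +'s, where the shown terms are n = 2, 3, 4.
For the next term, n = 5, so the run lengths are 12, 12, 23, 5.

############^^^^^^^^^^^^***********************+++++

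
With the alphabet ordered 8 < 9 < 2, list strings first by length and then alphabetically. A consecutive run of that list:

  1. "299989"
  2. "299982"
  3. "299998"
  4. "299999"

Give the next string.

299992

The successor of 299999 increments the rightmost position that isn't already 2 and resets every position after it to 8.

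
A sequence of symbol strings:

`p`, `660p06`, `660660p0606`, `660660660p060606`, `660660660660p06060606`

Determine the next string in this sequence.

Every step adds 660 to the front and 06 to the end of the previous string.
Applying this once more to 660660660660p06060606:

660660660660660p0606060606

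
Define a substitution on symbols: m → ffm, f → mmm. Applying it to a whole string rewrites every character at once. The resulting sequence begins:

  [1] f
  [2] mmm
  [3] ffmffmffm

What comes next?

mmmmmmffmmmmmmmffmmmmmmmffm

Apply φ to ffmffmffm symbol by symbol: f→mmm, f→mmm, m→ffm, f→mmm, f→mmm, m→ffm, f→mmm, f→mmm, m→ffm; joined: mmm mmm ffm mmm mmm ffm mmm mmm ffm.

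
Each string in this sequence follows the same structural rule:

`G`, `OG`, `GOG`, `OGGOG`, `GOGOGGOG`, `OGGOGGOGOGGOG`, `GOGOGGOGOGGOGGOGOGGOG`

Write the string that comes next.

OGGOGGOGOGGOGGOGOGGOGOGGOGGOGOGGOG

Each term (from the third on) is the two preceding terms concatenated in order: term 3 = G·OG = GOG.
Continuing: OGGOGGOGOGGOG · GOGOGGOGOGGOGGOGOGGOG gives term 8.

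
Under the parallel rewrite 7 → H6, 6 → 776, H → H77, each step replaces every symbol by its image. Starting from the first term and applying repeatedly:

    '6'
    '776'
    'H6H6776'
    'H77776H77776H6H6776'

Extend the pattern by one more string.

H77H6H6H6H6776H77H6H6H6H6776H77776H77776H6H6776

Replace each of the 19 characters of H77776H77776H6H6776 in place — H77 H6 H6 H6 H6 776 H77 H6 H6 H6 H6 776 H77 776 H77 776 H6 H6 776 — and concatenate.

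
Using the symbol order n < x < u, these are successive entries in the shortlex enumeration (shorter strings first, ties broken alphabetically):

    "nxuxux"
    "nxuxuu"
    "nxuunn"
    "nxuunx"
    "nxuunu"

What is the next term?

Treat nxuunu as a base-3 numeral over the given alphabet and add one, carrying through any trailing u's.

nxuuxn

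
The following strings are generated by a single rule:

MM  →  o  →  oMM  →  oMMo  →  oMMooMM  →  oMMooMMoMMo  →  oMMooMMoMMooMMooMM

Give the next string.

From term 3 onward, concatenate the last term with the second-to-last: o·MM = oMM, oMM·o = oMMo, …
The next term joins oMMooMMoMMooMMooMM and oMMooMMoMMo.

oMMooMMoMMooMMooMMoMMooMMoMMo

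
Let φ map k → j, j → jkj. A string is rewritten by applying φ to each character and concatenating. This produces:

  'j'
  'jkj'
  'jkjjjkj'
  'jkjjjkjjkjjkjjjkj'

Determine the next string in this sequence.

φ(jkjjjkjjkjjkjjjkj) expands symbol-by-symbol to jkj j jkj jkj jkj j jkj jkj j jkj jkj j jkj jkj jkj j jkj; joining the 17 pieces gives the next term.

jkjjjkjjkjjkjjjkjjkjjjkjjkjjjkjjkjjkjjjkj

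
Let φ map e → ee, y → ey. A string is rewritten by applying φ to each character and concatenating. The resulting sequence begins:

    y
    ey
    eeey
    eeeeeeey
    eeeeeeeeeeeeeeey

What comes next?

eeeeeeeeeeeeeeeeeeeeeeeeeeeeeeey

Replace each of the 16 characters of eeeeeeeeeeeeeeey in place — ee ee ee ee ee ee ee ee ee ee ee ee ee ee ee ey — and concatenate.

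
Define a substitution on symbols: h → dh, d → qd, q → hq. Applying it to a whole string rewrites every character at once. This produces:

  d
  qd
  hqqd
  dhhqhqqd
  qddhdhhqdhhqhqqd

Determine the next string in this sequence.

Rewriting the 16 symbols of qddhdhhqdhhqhqqd one by one yields hq qd qd dh qd dh dh hq qd dh dh hq dh hq hq qd; concatenated:

hqqdqddhqddhdhhqqddhdhhqdhhqhqqd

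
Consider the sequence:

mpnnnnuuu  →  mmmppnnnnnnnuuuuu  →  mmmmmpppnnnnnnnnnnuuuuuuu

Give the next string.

Each string has the form m^{2n-1} p^{n} n^{3n+1} u^{2n+1} (n = 1, 2, …).
For the next term, n = 4, so the run lengths are 7, 4, 13, 9.

mmmmmmmppppnnnnnnnnnnnnnuuuuuuuuu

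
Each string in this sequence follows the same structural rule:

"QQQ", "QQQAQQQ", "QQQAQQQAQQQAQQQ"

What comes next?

QQQAQQQAQQQAQQQAQQQAQQQAQQQAQQQ

Each string is two copies of the previous one joined by 'A'.
One more doubling of QQQAQQQAQQQAQQQ gives the answer.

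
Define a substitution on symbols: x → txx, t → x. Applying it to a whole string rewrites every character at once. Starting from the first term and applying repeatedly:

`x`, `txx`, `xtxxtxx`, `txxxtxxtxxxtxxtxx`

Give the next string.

xtxxtxxtxxxtxxtxxxtxxtxxtxxxtxxtxxxtxxtxx

Replace each of the 17 characters of txxxtxxtxxxtxxtxx in place — x txx txx txx x txx txx x txx txx txx x txx txx x txx txx — and concatenate.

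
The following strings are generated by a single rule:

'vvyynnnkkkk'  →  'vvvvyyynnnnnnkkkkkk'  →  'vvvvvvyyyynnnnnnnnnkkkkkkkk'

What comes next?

vvvvvvvvyyyyynnnnnnnnnnnnkkkkkkkkkk

Reading off run lengths: v runs 2, 4, 6; y runs 2, 3, 4; n runs 3, 6, 9; k runs 4, 6, 8 — each is linear in n (n = 1, 2, …).
For the next term, n = 4, so the run lengths are 8, 5, 12, 10.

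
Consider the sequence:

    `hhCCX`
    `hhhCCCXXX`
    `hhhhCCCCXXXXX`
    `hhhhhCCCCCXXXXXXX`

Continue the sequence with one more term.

hhhhhhCCCCCCXXXXXXXXX

Term n consists of n+1 h's, followed by n+1 C's, followed by 2n-1 X's (n = 1, 2, …).
At n = 5 the blocks have lengths 6, 6, 9.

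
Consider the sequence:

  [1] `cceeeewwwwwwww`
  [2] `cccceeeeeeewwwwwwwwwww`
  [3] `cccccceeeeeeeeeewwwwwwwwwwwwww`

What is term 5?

cccccccccceeeeeeeeeeeeeeeewwwwwwwwwwwwwwwwwwww

Each string has the form c^{2n-2} e^{3n-2} w^{3n+2}, where the shown terms are n = 2, 3, 4.
Setting n = 6 gives 10, 16, 20 characters in each block.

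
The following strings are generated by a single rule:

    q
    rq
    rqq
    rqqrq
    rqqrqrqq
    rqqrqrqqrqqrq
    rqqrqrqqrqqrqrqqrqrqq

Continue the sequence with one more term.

Each term (from the third on) is the previous term followed by the one before it: term 3 = rq·q = rqq.
The next term joins rqqrqrqqrqqrqrqqrqrqq and rqqrqrqqrqqrq.

rqqrqrqqrqqrqrqqrqrqqrqqrqrqqrqqrq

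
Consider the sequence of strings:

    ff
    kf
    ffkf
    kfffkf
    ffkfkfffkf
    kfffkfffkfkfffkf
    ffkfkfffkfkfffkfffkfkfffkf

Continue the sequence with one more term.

Each term (from the third on) is the two preceding terms concatenated in order: term 3 = ff·kf = ffkf.
The next term joins kfffkfffkfkfffkf and ffkfkfffkfkfffkfffkfkfffkf.

kfffkfffkfkfffkfffkfkfffkfkfffkfffkfkfffkf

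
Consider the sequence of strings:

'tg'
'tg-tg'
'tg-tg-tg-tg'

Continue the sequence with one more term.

tg-tg-tg-tg-tg-tg-tg-tg

s(k+1) = s(k)·-·s(k) — each term doubles the last with '-' between the halves.
One more doubling of tg-tg-tg-tg gives the answer.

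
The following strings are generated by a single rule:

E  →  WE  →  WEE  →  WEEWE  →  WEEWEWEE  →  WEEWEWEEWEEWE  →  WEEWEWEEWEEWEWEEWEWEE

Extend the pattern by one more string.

From term 3 onward, concatenate the last term with the second-to-last: WE·E = WEE, WEE·WE = WEEWE, …
So term 8 is WEEWEWEEWEEWEWEEWEWEE·WEEWEWEEWEEWE.

WEEWEWEEWEEWEWEEWEWEEWEEWEWEEWEEWE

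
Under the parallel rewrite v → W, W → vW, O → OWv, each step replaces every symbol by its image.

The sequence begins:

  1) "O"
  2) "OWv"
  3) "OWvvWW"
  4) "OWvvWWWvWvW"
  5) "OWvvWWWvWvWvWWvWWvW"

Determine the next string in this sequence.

OWvvWWWvWvWvWWvWWvWWvWvWWvWvWWvW

Applying the rule to each of the 19 symbols of OWvvWWWvWvWvWWvWWvW gives the pieces OWv vW W W vW vW vW W vW W vW W vW vW W vW vW W vW, which concatenate to the answer.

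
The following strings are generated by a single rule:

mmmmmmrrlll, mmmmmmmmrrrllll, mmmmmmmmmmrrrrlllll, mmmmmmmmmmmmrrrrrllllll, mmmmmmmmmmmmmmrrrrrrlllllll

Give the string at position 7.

mmmmmmmmmmmmmmmmmmrrrrrrrrlllllllll

The n-th term is 2n m's then n-1 r's then n l's, where the shown terms are n = 3, 4, 5, 6, 7.
At n = 9 the blocks have lengths 18, 8, 9.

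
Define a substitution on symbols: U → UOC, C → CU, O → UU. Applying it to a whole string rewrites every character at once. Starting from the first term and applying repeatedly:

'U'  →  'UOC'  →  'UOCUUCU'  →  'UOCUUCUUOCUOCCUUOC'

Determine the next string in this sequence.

Applying the rule to each of the 18 symbols of UOCUUCUUOCUOCCUUOC gives the pieces UOC UU CU UOC UOC CU UOC UOC UU CU UOC UU CU CU UOC UOC UU CU, which concatenate to the answer.

UOCUUCUUOCUOCCUUOCUOCUUCUUOCUUCUCUUOCUOCUUCU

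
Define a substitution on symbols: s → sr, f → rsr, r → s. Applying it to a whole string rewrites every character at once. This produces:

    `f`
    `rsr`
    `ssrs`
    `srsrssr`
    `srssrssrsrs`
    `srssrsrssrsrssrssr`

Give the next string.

srssrsrssrssrsrssrssrsrssrsrs

Applying the rule to each of the 18 symbols of srssrsrssrsrssrssr gives the pieces sr s sr sr s sr s sr sr s sr s sr sr s sr sr s, which concatenate to the answer.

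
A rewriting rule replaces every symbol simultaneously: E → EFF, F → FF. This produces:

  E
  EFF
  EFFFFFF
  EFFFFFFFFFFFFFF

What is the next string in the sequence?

EFFFFFFFFFFFFFFFFFFFFFFFFFFFFFF

Applying the rule to each of the 15 symbols of EFFFFFFFFFFFFFF gives the pieces EFF FF FF FF FF FF FF FF FF FF FF FF FF FF FF, which concatenate to the answer.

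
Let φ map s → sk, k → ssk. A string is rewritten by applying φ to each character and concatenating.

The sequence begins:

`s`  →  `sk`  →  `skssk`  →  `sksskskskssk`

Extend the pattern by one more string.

Rewriting each symbol of sksskskskssk: s→sk, k→ssk, s→sk, s→sk, k→ssk, s→sk, k→ssk, s→sk, k→ssk, s→sk, s→sk, k→ssk, which concatenates to sk ssk sk sk ssk sk ssk sk ssk sk sk ssk.

skssksksksskskssksksskskskssk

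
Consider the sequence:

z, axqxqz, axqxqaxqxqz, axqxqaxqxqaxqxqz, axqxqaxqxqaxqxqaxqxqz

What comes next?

axqxqaxqxqaxqxqaxqxqaxqxqz

Each term is the previous one with axqxq prepended.
So the next term is axqxq·axqxqaxqxqaxqxqaxqxqz.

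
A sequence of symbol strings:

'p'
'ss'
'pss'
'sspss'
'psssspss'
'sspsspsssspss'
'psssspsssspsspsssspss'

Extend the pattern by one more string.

This is a Fibonacci-style word recurrence s(k) = s(k−2)·s(k−1): e.g. p·ss = pss.
The next term joins sspsspsssspss and psssspsssspsspsssspss.

sspsspsssspsspsssspsssspsspsssspss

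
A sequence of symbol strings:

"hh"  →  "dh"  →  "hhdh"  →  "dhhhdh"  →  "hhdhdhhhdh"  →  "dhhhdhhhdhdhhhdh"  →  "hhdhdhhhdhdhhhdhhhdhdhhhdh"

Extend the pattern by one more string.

This is a Fibonacci-style word recurrence s(k) = s(k−2)·s(k−1): e.g. hh·dh = hhdh.
So term 8 is dhhhdhhhdhdhhhdh·hhdhdhhhdhdhhhdhhhdhdhhhdh.

dhhhdhhhdhdhhhdhhhdhdhhhdhdhhhdhhhdhdhhhdh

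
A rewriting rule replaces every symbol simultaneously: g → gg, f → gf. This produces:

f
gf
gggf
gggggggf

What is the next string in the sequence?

gggggggggggggggf

Expanding gggggggf: g→gg, g→gg, g→gg, g→gg, g→gg, g→gg, g→gg, f→gf. Concatenated: gg gg gg gg gg gg gg gf.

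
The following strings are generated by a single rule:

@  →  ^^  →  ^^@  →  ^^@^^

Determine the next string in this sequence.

This is a Fibonacci-style word recurrence s(k) = s(k−1)·s(k−2): e.g. ^^·@ = ^^@.
The next term joins ^^@^^ and ^^@.

^^@^^^^@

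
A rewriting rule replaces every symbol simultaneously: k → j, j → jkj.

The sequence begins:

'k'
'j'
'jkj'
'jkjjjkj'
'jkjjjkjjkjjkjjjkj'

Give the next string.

φ(jkjjjkjjkjjkjjjkj) expands symbol-by-symbol to jkj j jkj jkj jkj j jkj jkj j jkj jkj j jkj jkj jkj j jkj; joining the 17 pieces gives the next term.

jkjjjkjjkjjkjjjkjjkjjjkjjkjjjkjjkjjkjjjkj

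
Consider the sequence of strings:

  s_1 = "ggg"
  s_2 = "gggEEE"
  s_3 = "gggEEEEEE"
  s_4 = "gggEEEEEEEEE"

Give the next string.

Every step adds EEE to the end: s(k+1) = s(k)·EEE.
Applying this once more to gggEEEEEEEEE:

gggEEEEEEEEEEEE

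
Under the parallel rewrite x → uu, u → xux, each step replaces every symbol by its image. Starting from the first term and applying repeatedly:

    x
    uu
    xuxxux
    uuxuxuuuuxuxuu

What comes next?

xuxxuxuuxuxuuxuxxuxxuxxuxuuxuxuuxuxxux

φ(uuxuxuuuuxuxuu) expands symbol-by-symbol to xux xux uu xux uu xux xux xux xux uu xux uu xux xux; joining the 14 pieces gives the next term.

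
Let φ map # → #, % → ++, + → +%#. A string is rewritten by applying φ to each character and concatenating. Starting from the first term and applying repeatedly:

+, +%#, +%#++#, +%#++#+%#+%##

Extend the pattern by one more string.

Rewriting the 13 symbols of +%#++#+%#+%## one by one yields +%# ++ # +%# +%# # +%# ++ # +%# ++ # #; concatenated:

+%#++#+%#+%##+%#++#+%#++##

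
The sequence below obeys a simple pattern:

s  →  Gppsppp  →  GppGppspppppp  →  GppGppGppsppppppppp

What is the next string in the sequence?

GppGppGppGppspppppppppppp

s(k+1) = Gpp·s(k)·ppp, so each term gains Gpp as a prefix and ppp as a suffix.
So the next term is Gpp·GppGppGppsppppppppp·ppp.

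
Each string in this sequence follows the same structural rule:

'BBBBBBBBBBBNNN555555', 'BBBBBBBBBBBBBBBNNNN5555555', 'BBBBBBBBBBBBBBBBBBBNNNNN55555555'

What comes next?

BBBBBBBBBBBBBBBBBBBBBBBNNNNNN555555555

Reading off run lengths: B runs 11, 15, 19; N runs 3, 4, 5; 5 runs 6, 7, 8 — each is linear in n, where the shown terms are n = 3, 4, 5.
For the next term, n = 6, so the run lengths are 23, 6, 9.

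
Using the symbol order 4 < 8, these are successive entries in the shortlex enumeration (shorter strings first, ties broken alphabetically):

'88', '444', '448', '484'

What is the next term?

The successor of 484 increments the rightmost position that isn't already 8 and resets every position after it to 4.

488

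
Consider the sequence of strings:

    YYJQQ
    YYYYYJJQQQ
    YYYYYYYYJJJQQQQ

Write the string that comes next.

YYYYYYYYYYYJJJJQQQQQ

Reading off run lengths: Y runs 2, 5, 8; J runs 1, 2, 3; Q runs 2, 3, 4 — each is linear in n (n = 1, 2, …).
Setting n = 4 gives 11, 4, 5 characters in each block.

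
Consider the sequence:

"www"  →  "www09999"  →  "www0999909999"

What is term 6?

The strings grow by a fixed suffix 09999 each time.
From www0999909999, 3 further steps: www0999909999 → www099990999909999 → www09999099990999909999 → (answer).

www0999909999099990999909999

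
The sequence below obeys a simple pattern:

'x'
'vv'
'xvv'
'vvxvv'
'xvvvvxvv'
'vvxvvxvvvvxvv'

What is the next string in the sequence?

This is a Fibonacci-style word recurrence s(k) = s(k−2)·s(k−1): e.g. x·vv = xvv.
Continuing: xvvvvxvv · vvxvvxvvvvxvv gives term 7.

xvvvvxvvvvxvvxvvvvxvv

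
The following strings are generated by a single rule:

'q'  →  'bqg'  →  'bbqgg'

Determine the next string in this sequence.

Each term wraps the previous one in b on the left and g on the right.
One more step from bbqgg gives the answer.

bbbqggg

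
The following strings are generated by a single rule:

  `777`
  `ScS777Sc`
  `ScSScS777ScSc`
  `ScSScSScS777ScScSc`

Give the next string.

ScSScSScSScS777ScScScSc

Every step adds ScS to the front and Sc to the end of the previous string.
So the next term is ScS·ScSScSScS777ScScSc·Sc.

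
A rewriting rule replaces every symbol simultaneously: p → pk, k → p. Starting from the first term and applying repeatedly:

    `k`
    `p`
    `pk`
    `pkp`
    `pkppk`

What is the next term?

pkppkpkp

Apply φ to pkppk symbol by symbol: p→pk, k→p, p→pk, p→pk, k→p; joined: pk p pk pk p.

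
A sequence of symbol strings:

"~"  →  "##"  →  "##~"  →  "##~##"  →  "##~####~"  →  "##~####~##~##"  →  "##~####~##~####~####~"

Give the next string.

This is a Fibonacci-style word recurrence s(k) = s(k−1)·s(k−2): e.g. ##·~ = ##~.
The next term joins ##~####~##~####~####~ and ##~####~##~##.

##~####~##~####~####~##~####~##~##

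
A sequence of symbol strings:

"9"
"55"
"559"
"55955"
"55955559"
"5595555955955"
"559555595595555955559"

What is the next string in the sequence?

From term 3 onward, concatenate the last term with the second-to-last: 55·9 = 559, 559·55 = 55955, …
Continuing: 559555595595555955559 · 5595555955955 gives term 8.

5595555955955559555595595555955955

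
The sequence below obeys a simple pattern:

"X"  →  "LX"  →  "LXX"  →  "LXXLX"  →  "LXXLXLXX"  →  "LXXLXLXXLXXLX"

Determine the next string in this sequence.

Each term (from the third on) is the previous term followed by the one before it: term 3 = LX·X = LXX.
The next term joins LXXLXLXXLXXLX and LXXLXLXX.

LXXLXLXXLXXLXLXXLXLXX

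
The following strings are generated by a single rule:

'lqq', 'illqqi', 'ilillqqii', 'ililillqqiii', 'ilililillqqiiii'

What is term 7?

Each term wraps the previous one in il on the left and i on the right.
From ilililillqqiiii, 2 further steps: ilililillqqiiii → ililililillqqiiiii → (answer).

ilililililillqqiiiiii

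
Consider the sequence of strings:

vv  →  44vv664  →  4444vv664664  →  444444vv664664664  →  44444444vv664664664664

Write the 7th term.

444444444444vv664664664664664664

Every step adds 44 to the front and 664 to the end of the previous string.
From 44444444vv664664664664, 2 further steps: 44444444vv664664664664 → 4444444444vv664664664664664 → (answer).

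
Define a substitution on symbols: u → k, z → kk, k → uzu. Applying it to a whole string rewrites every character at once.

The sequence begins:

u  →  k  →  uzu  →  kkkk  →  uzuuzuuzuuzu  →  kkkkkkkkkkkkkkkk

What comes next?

uzuuzuuzuuzuuzuuzuuzuuzuuzuuzuuzuuzuuzuuzuuzuuzu

Replace each of the 16 characters of kkkkkkkkkkkkkkkk in place — uzu uzu uzu uzu uzu uzu uzu uzu uzu uzu uzu uzu uzu uzu uzu uzu — and concatenate.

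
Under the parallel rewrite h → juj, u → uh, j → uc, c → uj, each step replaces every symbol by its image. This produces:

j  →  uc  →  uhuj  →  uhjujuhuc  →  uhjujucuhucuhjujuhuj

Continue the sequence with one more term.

uhjujucuhucuhujuhjujuhujuhjujucuhucuhjujuhuc

φ(uhjujucuhucuhjujuhuj) expands symbol-by-symbol to uh juj uc uh uc uh uj uh juj uh uj uh juj uc uh uc uh juj uh uc; joining the 20 pieces gives the next term.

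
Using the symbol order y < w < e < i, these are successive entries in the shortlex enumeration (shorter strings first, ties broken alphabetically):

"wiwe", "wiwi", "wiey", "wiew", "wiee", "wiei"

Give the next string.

wiiy

Treat wiei as a base-4 numeral over the given alphabet and add one, carrying through any trailing i's.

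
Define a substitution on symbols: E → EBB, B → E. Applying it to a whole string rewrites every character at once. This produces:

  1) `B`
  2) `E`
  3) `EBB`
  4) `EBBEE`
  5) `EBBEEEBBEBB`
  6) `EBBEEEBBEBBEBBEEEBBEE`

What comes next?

φ(EBBEEEBBEBBEBBEEEBBEE) expands symbol-by-symbol to EBB E E EBB EBB EBB E E EBB E E EBB E E EBB EBB EBB E E EBB EBB; joining the 21 pieces gives the next term.

EBBEEEBBEBBEBBEEEBBEEEBBEEEBBEBBEBBEEEBBEBB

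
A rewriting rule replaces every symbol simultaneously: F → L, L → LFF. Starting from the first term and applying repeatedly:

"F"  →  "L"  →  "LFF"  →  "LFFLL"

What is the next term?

LFFLLLFFLFF

Expanding LFFLL: L→LFF, F→L, F→L, L→LFF, L→LFF. Concatenated: LFF L L LFF LFF.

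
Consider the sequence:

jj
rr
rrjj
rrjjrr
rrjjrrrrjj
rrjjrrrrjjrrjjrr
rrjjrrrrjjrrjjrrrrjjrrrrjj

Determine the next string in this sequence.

From term 3 onward, concatenate the last term with the second-to-last: rr·jj = rrjj, rrjj·rr = rrjjrr, …
The next term joins rrjjrrrrjjrrjjrrrrjjrrrrjj and rrjjrrrrjjrrjjrr.

rrjjrrrrjjrrjjrrrrjjrrrrjjrrjjrrrrjjrrjjrr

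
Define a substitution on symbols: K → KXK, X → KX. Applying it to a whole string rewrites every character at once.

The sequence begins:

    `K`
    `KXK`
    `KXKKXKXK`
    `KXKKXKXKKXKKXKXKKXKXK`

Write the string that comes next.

KXKKXKXKKXKKXKXKKXKXKKXKKXKXKKXKKXKXKKXKXKKXKKXKXKKXKXK

Replace each of the 21 characters of KXKKXKXKKXKKXKXKKXKXK in place — KXK KX KXK KXK KX KXK KX KXK KXK KX KXK KXK KX KXK KX KXK KXK KX KXK KX KXK — and concatenate.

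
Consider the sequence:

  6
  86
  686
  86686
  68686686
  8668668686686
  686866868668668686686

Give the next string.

8668668686686686866868668668686686

From term 3 onward, concatenate the second-to-last term with the last: 6·86 = 686, 86·686 = 86686, …
Continuing: 8668668686686 · 686866868668668686686 gives term 8.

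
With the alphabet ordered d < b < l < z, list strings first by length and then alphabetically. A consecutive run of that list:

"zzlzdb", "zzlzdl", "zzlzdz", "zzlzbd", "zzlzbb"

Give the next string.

Treat zzlzbb as a base-4 numeral over the given alphabet and add one, carrying through any trailing z's.

zzlzbl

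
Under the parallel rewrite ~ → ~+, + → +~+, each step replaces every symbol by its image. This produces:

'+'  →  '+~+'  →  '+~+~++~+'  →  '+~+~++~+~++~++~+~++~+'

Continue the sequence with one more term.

+~+~++~+~++~++~+~++~+~++~++~+~++~++~+~++~+~++~++~+~++~+

φ(+~+~++~+~++~++~+~++~+) expands symbol-by-symbol to +~+ ~+ +~+ ~+ +~+ +~+ ~+ +~+ ~+ +~+ +~+ ~+ +~+ +~+ ~+ +~+ ~+ +~+ +~+ ~+ +~+; joining the 21 pieces gives the next term.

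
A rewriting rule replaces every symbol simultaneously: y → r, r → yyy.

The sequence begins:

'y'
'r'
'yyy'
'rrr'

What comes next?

Apply φ to rrr symbol by symbol: r→yyy, r→yyy, r→yyy; joined: yyy yyy yyy.

yyyyyyyyy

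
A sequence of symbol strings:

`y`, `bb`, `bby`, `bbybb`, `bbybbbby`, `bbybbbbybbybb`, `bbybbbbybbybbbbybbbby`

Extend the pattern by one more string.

bbybbbbybbybbbbybbbbybbybbbbybbybb

Each term (from the third on) is the previous term followed by the one before it: term 3 = bb·y = bby.
So term 8 is bbybbbbybbybbbbybbbby·bbybbbbybbybb.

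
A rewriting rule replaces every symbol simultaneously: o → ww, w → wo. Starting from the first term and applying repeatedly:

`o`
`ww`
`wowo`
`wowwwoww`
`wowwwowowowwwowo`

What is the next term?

Applying the rule to each of the 16 symbols of wowwwowowowwwowo gives the pieces wo ww wo wo wo ww wo ww wo ww wo wo wo ww wo ww, which concatenate to the answer.

wowwwowowowwwowwwowwwowowowwwoww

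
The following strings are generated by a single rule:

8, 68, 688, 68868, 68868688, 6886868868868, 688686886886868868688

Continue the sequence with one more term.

This is a Fibonacci-style word recurrence s(k) = s(k−1)·s(k−2): e.g. 68·8 = 688.
So term 8 is 688686886886868868688·6886868868868.

6886868868868688686886886868868868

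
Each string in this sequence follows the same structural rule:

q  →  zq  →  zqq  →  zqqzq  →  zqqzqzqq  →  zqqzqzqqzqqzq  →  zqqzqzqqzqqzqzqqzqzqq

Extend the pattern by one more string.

zqqzqzqqzqqzqzqqzqzqqzqqzqzqqzqqzq

From term 3 onward, concatenate the last term with the second-to-last: zq·q = zqq, zqq·zq = zqqzq, …
So term 8 is zqqzqzqqzqqzqzqqzqzqq·zqqzqzqqzqqzq.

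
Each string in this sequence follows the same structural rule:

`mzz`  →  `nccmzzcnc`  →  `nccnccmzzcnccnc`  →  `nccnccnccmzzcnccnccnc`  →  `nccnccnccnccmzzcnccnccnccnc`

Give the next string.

s(k+1) = ncc·s(k)·cnc, so each term gains ncc as a prefix and cnc as a suffix.
So the next term is ncc·nccnccnccnccmzzcnccnccnccnc·cnc.

nccnccnccnccnccmzzcnccnccnccnccnc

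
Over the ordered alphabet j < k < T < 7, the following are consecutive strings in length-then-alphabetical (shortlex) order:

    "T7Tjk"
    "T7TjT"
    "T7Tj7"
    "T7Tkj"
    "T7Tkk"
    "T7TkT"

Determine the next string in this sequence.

Find the rightmost character of T7TkT below 7, bump it to the next letter, and reset everything to its right to j.

T7Tk7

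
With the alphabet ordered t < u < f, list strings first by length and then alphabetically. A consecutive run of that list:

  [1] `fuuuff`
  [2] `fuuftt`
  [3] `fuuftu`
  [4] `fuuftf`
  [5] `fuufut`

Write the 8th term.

Stepping forward 3 times from fuufut: fuufut → fuufuu → fuufuf, then the target.

fuufft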